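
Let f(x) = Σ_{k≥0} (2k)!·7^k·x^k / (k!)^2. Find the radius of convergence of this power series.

Apply the ratio test: |a_{k+1}| / |a_k| = (2k+1)·(2k+2)/(k+1)² · 7, which tends to 28 as k → ∞.
Thus R = 1/(28) = 1/28.

R = 1/28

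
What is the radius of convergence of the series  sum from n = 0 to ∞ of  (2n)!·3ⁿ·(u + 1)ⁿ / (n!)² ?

R = 1/12

By the ratio test, |a_{n+1}/a_n| = (2n+1)·(2n+2)/(n+1)² · 3 → 12.
The series converges when 12 · |u + 1| < 1, giving R = 1/12.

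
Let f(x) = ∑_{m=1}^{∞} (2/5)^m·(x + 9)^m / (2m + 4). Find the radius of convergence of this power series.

Ratio test: |a_{m+1}/a_m| = [(2m + 4)/(2(m+1) + 4)] · 2/5 → 2/5 as m → ∞.
Convergence for |x + 9| · 2/5 < 1, i.e. |x + 9| < 5/2. So R = 5/2.

R = 5/2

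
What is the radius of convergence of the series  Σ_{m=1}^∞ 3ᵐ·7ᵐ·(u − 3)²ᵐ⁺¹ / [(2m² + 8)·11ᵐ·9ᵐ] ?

By the ratio test, |a_{m+1}/a_m| = [(2m² + 8)/(2(m+1)² + 8)] · 3·7/(11·9) → 7/33.
Successive powers of (u − 3) differ by 2, so the series converges when |u − 3|² · 7/33 < 1, i.e. |u − 3| < √(33/7). So R = √231/7.

R = √231/7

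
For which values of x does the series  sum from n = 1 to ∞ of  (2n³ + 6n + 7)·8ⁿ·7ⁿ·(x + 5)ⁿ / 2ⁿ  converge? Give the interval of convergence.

Apply the ratio test: |a_{n+1}| / |a_n| = [(2(n+1)³ + 6(n+1) + 7)/(2n³ + 6n + 7)] · 8·7/2, which tends to 28 as n → ∞.
Thus R = 1/(28) = 1/28.
At x = -139/28: the n-th term does not approach 0; divergence by the term test.
Check x = -141/28: the terms do not tend to 0, so the series diverges.

(-141/28, -139/28)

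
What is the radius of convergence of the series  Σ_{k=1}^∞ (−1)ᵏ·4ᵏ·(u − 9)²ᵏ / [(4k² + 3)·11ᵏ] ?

R = √11/2

The ratio of consecutive coefficients is [(4k² + 3)/(4(k+1)² + 3)] · 4/11 → 4/11.
Successive powers of (u − 9) differ by 2, so the series converges when |u − 9|² · 4/11 < 1, i.e. |u − 9| < √(11/4). So R = √11/2.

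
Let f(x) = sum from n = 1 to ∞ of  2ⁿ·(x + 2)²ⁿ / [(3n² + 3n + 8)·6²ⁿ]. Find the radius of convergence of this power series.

R = 3√2

By the ratio test, |a_{n+1}/a_n| = [(3n² + 3n + 8)/(3(n+1)² + 3(n+1) + 8)] · 2/36 → 1/18.
Since the exponent of (x + 2) increases by 2 each term, convergence requires |x + 2|² < 18, hence R = 3√2.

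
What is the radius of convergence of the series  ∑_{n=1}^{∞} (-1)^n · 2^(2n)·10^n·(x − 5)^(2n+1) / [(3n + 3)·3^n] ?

Ratio test: |a_{n+1}/a_n| = [(3n + 3)/(3(n+1) + 3)] · 4·10/3 → 40/3 as n → ∞.
Successive powers of (x − 5) differ by 2, so the series converges when |x − 5|² · 40/3 < 1, i.e. |x − 5| < √(3/40). So R = √30/20.

R = √30/20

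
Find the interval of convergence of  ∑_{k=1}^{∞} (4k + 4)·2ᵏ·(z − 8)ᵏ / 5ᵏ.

(11/2, 21/2)

Ratio test: |a_{k+1}/a_k| = [(4(k+1) + 4)/(4k + 4)] · 2/5 → 2/5 as k → ∞.
Thus R = 1/(2/5) = 5/2.
When z = 21/2, the k-th term does not approach 0; divergence by the term test.
Check z = 11/2: the terms do not tend to 0, so the series diverges.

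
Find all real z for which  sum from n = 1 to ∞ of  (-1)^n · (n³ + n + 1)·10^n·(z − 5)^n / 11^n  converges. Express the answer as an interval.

(39/10, 61/10)

The ratio of consecutive coefficients is [((n+1)³ + (n+1) + 1)/(n³ + n + 1)] · 10/11 → 10/11.
Hence the series converges for |z − 5| < 1/(10/11) = 11/10, so the radius of convergence is 11/10.
At z = 61/10: the n-th term does not approach 0; divergence by the term test.
Check z = 39/10: the n-th term does not approach 0; divergence by the term test.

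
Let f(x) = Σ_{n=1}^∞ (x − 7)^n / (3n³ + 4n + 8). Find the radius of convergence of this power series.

Apply the ratio test: |a_{n+1}| / |a_n| = (3n³ + 4n + 8)/(3(n+1)³ + 4(n+1) + 8), which tends to 1 as n → ∞.
Hence R = 1.

R = 1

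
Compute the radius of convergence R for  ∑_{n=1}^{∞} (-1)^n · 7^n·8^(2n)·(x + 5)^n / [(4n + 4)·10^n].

R = 5/224

Apply the ratio test: |a_{n+1}| / |a_n| = [(4n + 4)/(4(n+1) + 4)] · 7·64/10, which tends to 224/5 as n → ∞.
The series converges when 224/5 · |x + 5| < 1, giving R = 5/224.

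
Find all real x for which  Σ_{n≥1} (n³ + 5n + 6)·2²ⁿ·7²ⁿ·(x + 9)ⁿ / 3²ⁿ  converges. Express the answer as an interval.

Apply the ratio test: |a_{n+1}| / |a_n| = [((n+1)³ + 5(n+1) + 6)/(n³ + 5n + 6)] · 4·49/9, which tends to 196/9 as n → ∞.
Convergence for |x + 9| · 196/9 < 1, i.e. |x + 9| < 9/196. So R = 9/196.
When x = -1755/196, the terms do not tend to 0, so the series diverges.
At x = -1773/196: the terms do not tend to 0, so the series diverges.

(-1773/196, -1755/196)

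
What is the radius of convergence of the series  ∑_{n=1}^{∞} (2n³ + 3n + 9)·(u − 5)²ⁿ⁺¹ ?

R = 1

By the ratio test, |a_{n+1}/a_n| = (2(n+1)³ + 3(n+1) + 9)/(2n³ + 3n + 9) → 1.
Since the exponent of (u − 5) increases by 2 each term, convergence requires |u − 5|² < 1, hence R = 1.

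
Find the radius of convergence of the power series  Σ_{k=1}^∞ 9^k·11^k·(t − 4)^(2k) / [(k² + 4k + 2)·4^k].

Ratio test: |a_{k+1}/a_k| = [(k² + 4k + 2)/((k+1)² + 4(k+1) + 2)] · 9·11/4 → 99/4 as k → ∞.
Successive powers of (t − 4) differ by 2, so the series converges when |t − 4|² · 99/4 < 1, i.e. |t − 4| < √(4/99). So R = 2√11/33.

R = 2√11/33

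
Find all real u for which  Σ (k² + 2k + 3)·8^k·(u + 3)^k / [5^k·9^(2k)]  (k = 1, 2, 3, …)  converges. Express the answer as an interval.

(-429/8, 381/8)

The ratio of consecutive coefficients is [((k+1)² + 2(k+1) + 3)/(k² + 2k + 3)] · 8/(5·81) → 8/405.
Thus R = 1/(8/405) = 405/8.
When u = 381/8, the k-th term does not approach 0; divergence by the term test.
At u = -429/8: the terms have absolute value of order k², which does not tend to 0, so the series diverges by the divergence test.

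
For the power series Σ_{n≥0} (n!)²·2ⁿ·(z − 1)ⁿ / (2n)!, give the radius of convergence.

R = 2

The ratio of consecutive coefficients is (n+1)²/[(2n+1)·(2n+2)] · 2 → 1/2.
The series converges when 1/2 · |z − 1| < 1, giving R = 2.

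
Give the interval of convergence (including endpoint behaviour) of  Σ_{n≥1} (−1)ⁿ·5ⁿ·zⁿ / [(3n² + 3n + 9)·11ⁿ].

Ratio test: |a_{n+1}/a_n| = [(3n² + 3n + 9)/(3(n+1)² + 3(n+1) + 9)] · 5/11 → 5/11 as n → ∞.
The series converges when 5/11 · |z| < 1, giving R = 11/5.
When z = 11/5, absolute convergence follows by limit comparison with Σ 1/n².
At z = -11/5: absolute convergence follows by limit comparison with Σ 1/n².

[-11/5, 11/5]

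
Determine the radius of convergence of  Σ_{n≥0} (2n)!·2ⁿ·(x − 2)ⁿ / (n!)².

Apply the ratio test: |a_{n+1}| / |a_n| = (2n+1)·(2n+2)/(n+1)² · 2, which tends to 8 as n → ∞.
Convergence for |x − 2| · 8 < 1, i.e. |x − 2| < 1/8. So R = 1/8.

R = 1/8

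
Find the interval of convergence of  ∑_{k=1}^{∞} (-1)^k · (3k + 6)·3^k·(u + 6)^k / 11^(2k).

(-139/3, 103/3)

The ratio of consecutive coefficients is [(3(k+1) + 6)/(3k + 6)] · 3/121 → 3/121.
The series converges when 3/121 · |u + 6| < 1, giving R = 121/3.
At u = 103/3: the terms have absolute value of order k, which does not tend to 0, so the series diverges by the divergence test.
When u = -139/3, the k-th term does not approach 0; divergence by the term test.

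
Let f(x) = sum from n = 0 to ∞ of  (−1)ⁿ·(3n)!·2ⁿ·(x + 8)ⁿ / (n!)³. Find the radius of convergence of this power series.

Apply the ratio test: |a_{n+1}| / |a_n| = (3n+1)·(3n+2)·(3n+3)/(n+1)³ · 2, which tends to 54 as n → ∞.
Thus R = 1/(54) = 1/54.

R = 1/54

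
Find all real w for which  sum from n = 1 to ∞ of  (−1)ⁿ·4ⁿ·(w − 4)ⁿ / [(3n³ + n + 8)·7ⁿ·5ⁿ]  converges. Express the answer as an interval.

[-19/4, 51/4]

Ratio test: |a_{n+1}/a_n| = [(3n³ + n + 8)/(3(n+1)³ + (n+1) + 8)] · 4/(7·5) → 4/35 as n → ∞.
Convergence for |w − 4| · 4/35 < 1, i.e. |w − 4| < 35/4. So R = 35/4.
At w = 51/4: the series is dominated by a constant times Σ 1/n³, which converges (p = 3 > 1).
Endpoint w = -19/4: the terms are on the order of 1/n³, so the series converges absolutely by comparison with the p-series (p = 3 > 1).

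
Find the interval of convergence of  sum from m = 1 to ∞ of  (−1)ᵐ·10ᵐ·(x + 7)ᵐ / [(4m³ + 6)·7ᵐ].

Apply the ratio test: |a_{m+1}| / |a_m| = [(4m³ + 6)/(4(m+1)³ + 6)] · 10/7, which tends to 10/7 as m → ∞.
Convergence for |x + 7| · 10/7 < 1, i.e. |x + 7| < 7/10. So R = 7/10.
At x = -63/10: the series is dominated by a constant times Σ 1/m³, which converges (p = 3 > 1).
At x = -77/10: the terms are on the order of 1/m³, so the series converges absolutely by comparison with the p-series (p = 3 > 1).

[-77/10, -63/10]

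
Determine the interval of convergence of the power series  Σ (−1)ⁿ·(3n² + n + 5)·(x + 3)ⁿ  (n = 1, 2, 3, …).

Ratio test: |a_{n+1}/a_n| = (3(n+1)² + (n+1) + 5)/(3n² + n + 5) → 1 as n → ∞.
Hence R = 1.
When x = -2, the terms have absolute value of order n², which does not tend to 0, so the series diverges by the divergence test.
Endpoint x = -4: the terms have absolute value of order n², which does not tend to 0, so the series diverges by the divergence test.

(-4, -2)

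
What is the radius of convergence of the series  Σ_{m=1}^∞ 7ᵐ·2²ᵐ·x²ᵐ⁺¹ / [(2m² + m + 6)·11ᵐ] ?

Apply the ratio test: |a_{m+1}| / |a_m| = [(2m² + m + 6)/(2(m+1)² + (m+1) + 6)] · 7·4/11, which tends to 28/11 as m → ∞.
Since the exponent of x increases by 2 each term, convergence requires |x|² < 11/28, hence R = √77/14.

R = √77/14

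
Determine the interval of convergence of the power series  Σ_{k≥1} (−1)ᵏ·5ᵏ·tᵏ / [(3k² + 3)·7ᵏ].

Ratio test: |a_{k+1}/a_k| = [(3k² + 3)/(3(k+1)² + 3)] · 5/7 → 5/7 as k → ∞.
Thus R = 1/(5/7) = 7/5.
Endpoint t = 7/5: absolute convergence follows by limit comparison with Σ 1/k².
When t = -7/5, the terms are on the order of 1/k², so the series converges absolutely by comparison with the p-series (p = 2 > 1).

[-7/5, 7/5]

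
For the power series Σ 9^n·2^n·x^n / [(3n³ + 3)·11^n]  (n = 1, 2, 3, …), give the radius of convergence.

R = 11/18

Ratio test: |a_{n+1}/a_n| = [(3n³ + 3)/(3(n+1)³ + 3)] · 9·2/11 → 18/11 as n → ∞.
Hence the series converges for |x| < 1/(18/11) = 11/18, so the radius of convergence is 11/18.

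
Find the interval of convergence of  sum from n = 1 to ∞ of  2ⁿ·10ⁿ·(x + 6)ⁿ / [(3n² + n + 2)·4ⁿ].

[-31/5, -29/5]

By the ratio test, |a_{n+1}/a_n| = [(3n² + n + 2)/(3(n+1)² + (n+1) + 2)] · 2·10/4 → 5.
Thus R = 1/(5) = 1/5.
Check x = -29/5: the series is dominated by a constant times Σ 1/n², which converges (p = 2 > 1).
Endpoint x = -31/5: the series is dominated by a constant times Σ 1/n², which converges (p = 2 > 1).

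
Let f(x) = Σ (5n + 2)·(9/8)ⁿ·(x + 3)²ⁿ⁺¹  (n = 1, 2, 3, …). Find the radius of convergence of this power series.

R = 2√2/3

By the ratio test, |a_{n+1}/a_n| = [(5(n+1) + 2)/(5n + 2)] · 9/8 → 9/8.
Since the exponent of (x + 3) increases by 2 each term, convergence requires |x + 3|² < 8/9, hence R = 2√2/3.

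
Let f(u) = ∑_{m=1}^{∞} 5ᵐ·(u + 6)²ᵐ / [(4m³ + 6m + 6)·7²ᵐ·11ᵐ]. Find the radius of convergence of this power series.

By the ratio test, |a_{m+1}/a_m| = [(4m³ + 6m + 6)/(4(m+1)³ + 6(m+1) + 6)] · 5/(49·11) → 5/539.
Since the exponent of (u + 6) increases by 2 each term, convergence requires |u + 6|² < 539/5, hence R = 7√55/5.

R = 7√55/5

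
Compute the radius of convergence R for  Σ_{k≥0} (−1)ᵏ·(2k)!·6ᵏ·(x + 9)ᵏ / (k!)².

The ratio of consecutive coefficients is (2k+1)·(2k+2)/(k+1)² · 6 → 24.
Hence the series converges for |x + 9| < 1/(24) = 1/24, so the radius of convergence is 1/24.

R = 1/24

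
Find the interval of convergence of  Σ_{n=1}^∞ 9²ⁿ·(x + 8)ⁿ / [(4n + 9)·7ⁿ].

[-655/81, -641/81)

Ratio test: |a_{n+1}/a_n| = [(4n + 9)/(4(n+1) + 9)] · 81/7 → 81/7 as n → ∞.
Convergence for |x + 8| · 81/7 < 1, i.e. |x + 8| < 7/81. So R = 7/81.
When x = -641/81, the terms behave like c/n; limit comparison with the harmonic series gives divergence.
When x = -655/81, the terms alternate in sign and decrease monotonically to 0 in absolute value (size ~ c/n), so the alternating series test gives convergence.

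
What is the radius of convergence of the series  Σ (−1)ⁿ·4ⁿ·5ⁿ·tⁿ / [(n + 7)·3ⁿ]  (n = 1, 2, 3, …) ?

R = 3/20

Apply the ratio test: |a_{n+1}| / |a_n| = [(n + 7)/((n+1) + 7)] · 4·5/3, which tends to 20/3 as n → ∞.
The series converges when 20/3 · |t| < 1, giving R = 3/20.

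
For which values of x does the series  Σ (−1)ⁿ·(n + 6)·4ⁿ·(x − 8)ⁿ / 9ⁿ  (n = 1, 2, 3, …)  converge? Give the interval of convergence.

(23/4, 41/4)

Apply the ratio test: |a_{n+1}| / |a_n| = [((n+1) + 6)/(n + 6)] · 4/9, which tends to 4/9 as n → ∞.
Convergence for |x − 8| · 4/9 < 1, i.e. |x − 8| < 9/4. So R = 9/4.
Check x = 41/4: the n-th term does not approach 0; divergence by the term test.
When x = 23/4, the n-th term does not approach 0; divergence by the term test.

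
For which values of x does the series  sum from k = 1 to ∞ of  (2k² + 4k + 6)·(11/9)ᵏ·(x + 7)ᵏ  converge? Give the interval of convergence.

(-86/11, -68/11)

The ratio of consecutive coefficients is [(2(k+1)² + 4(k+1) + 6)/(2k² + 4k + 6)] · 11/9 → 11/9.
The series converges when 11/9 · |x + 7| < 1, giving R = 9/11.
Check x = -68/11: the k-th term does not approach 0; divergence by the term test.
When x = -86/11, the k-th term does not approach 0; divergence by the term test.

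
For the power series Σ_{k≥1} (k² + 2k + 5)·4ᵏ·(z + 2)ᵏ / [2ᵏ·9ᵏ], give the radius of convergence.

The ratio of consecutive coefficients is [((k+1)² + 2(k+1) + 5)/(k² + 2k + 5)] · 4/(2·9) → 2/9.
Hence the series converges for |z + 2| < 1/(2/9) = 9/2, so the radius of convergence is 9/2.

R = 9/2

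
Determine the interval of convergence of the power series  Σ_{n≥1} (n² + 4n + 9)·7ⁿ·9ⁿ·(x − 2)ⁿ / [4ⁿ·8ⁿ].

(94/63, 158/63)

Ratio test: |a_{n+1}/a_n| = [((n+1)² + 4(n+1) + 9)/(n² + 4n + 9)] · 7·9/(4·8) → 63/32 as n → ∞.
Hence the series converges for |x − 2| < 1/(63/32) = 32/63, so the radius of convergence is 32/63.
When x = 158/63, the terms have absolute value of order n², which does not tend to 0, so the series diverges by the divergence test.
Check x = 94/63: the terms have absolute value of order n², which does not tend to 0, so the series diverges by the divergence test.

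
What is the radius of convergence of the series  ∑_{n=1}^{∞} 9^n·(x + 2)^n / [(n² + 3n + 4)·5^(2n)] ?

R = 25/9

Ratio test: |a_{n+1}/a_n| = [(n² + 3n + 4)/((n+1)² + 3(n+1) + 4)] · 9/25 → 9/25 as n → ∞.
Hence the series converges for |x + 2| < 1/(9/25) = 25/9, so the radius of convergence is 25/9.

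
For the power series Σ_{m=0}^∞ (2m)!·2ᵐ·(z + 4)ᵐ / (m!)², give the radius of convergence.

Apply the ratio test: |a_{m+1}| / |a_m| = (2m+1)·(2m+2)/(m+1)² · 2, which tends to 8 as m → ∞.
Hence the series converges for |z + 4| < 1/(8) = 1/8, so the radius of convergence is 1/8.

R = 1/8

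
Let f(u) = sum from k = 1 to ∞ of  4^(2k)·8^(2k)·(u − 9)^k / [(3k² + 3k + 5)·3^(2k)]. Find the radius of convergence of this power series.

Apply the ratio test: |a_{k+1}| / |a_k| = [(3k² + 3k + 5)/(3(k+1)² + 3(k+1) + 5)] · 16·64/9, which tends to 1024/9 as k → ∞.
Thus R = 1/(1024/9) = 9/1024.

R = 9/1024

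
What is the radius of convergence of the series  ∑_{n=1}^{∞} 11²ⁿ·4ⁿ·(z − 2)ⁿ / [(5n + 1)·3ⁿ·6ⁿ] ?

R = 9/242

By the ratio test, |a_{n+1}/a_n| = [(5n + 1)/(5(n+1) + 1)] · 121·4/(3·6) → 242/9.
The series converges when 242/9 · |z − 2| < 1, giving R = 9/242.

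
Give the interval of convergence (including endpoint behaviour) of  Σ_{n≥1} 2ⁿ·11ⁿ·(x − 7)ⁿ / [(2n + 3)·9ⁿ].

By the ratio test, |a_{n+1}/a_n| = [(2n + 3)/(2(n+1) + 3)] · 2·11/9 → 22/9.
Convergence for |x − 7| · 22/9 < 1, i.e. |x − 7| < 9/22. So R = 9/22.
Endpoint x = 163/22: the terms behave like c/n; limit comparison with the harmonic series gives divergence.
At x = 145/22: convergence follows from the alternating series test (terms decrease monotonically to 0).

[145/22, 163/22)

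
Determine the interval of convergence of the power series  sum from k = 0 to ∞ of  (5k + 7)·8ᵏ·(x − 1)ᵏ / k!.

(−∞, ∞)

The ratio of consecutive coefficients is (5(k+1) + 7)/(5k + 7) · 8 · 1/(k+1) → 0.
The ratio tends to 0 regardless of x, hence R = ∞.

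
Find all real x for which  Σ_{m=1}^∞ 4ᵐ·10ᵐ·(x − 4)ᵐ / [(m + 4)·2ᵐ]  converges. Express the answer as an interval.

By the ratio test, |a_{m+1}/a_m| = [(m + 4)/((m+1) + 4)] · 4·10/2 → 20.
The series converges when 20 · |x − 4| < 1, giving R = 1/20.
Endpoint x = 81/20: comparison with the harmonic series Σ 1/m shows the series diverges.
When x = 79/20, the terms alternate in sign and decrease monotonically to 0 in absolute value (size ~ c/m), so the alternating series test gives convergence.

[79/20, 81/20)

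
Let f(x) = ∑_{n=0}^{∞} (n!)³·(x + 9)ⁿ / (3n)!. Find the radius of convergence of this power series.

R = 27

Apply the ratio test: |a_{n+1}| / |a_n| = (n+1)³/[(3n+1)·(3n+2)·(3n+3)], which tends to 1/27 as n → ∞.
The series converges when 1/27 · |x + 9| < 1, giving R = 27.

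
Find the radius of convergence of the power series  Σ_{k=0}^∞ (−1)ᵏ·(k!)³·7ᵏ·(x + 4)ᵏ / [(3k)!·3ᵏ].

R = 81/7

Ratio test: |a_{k+1}/a_k| = (k+1)³/[(3k+1)·(3k+2)·(3k+3)] · 7/3 → 7/81 as k → ∞.
Convergence for |x + 4| · 7/81 < 1, i.e. |x + 4| < 81/7. So R = 81/7.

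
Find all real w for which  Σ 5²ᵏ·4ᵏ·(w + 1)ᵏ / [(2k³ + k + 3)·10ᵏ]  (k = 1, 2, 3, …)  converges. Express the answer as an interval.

The ratio of consecutive coefficients is [(2k³ + k + 3)/(2(k+1)³ + (k+1) + 3)] · 25·4/10 → 10.
Thus R = 1/(10) = 1/10.
Endpoint w = -9/10: absolute convergence follows by limit comparison with Σ 1/k³.
Endpoint w = -11/10: the series is dominated by a constant times Σ 1/k³, which converges (p = 3 > 1).

[-11/10, -9/10]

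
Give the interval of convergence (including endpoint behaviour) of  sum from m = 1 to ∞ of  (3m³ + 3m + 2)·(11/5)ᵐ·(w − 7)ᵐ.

The ratio of consecutive coefficients is [(3(m+1)³ + 3(m+1) + 2)/(3m³ + 3m + 2)] · 11/5 → 11/5.
Convergence for |w − 7| · 11/5 < 1, i.e. |w − 7| < 5/11. So R = 5/11.
Check w = 82/11: the terms have absolute value of order m³, which does not tend to 0, so the series diverges by the divergence test.
When w = 72/11, the m-th term does not approach 0; divergence by the term test.

(72/11, 82/11)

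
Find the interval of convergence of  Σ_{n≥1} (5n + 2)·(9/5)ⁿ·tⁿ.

(-5/9, 5/9)

The ratio of consecutive coefficients is [(5(n+1) + 2)/(5n + 2)] · 9/5 → 9/5.
Convergence for |t| · 9/5 < 1, i.e. |t| < 5/9. So R = 5/9.
Endpoint t = 5/9: the terms do not tend to 0, so the series diverges.
When t = -5/9, the terms do not tend to 0, so the series diverges.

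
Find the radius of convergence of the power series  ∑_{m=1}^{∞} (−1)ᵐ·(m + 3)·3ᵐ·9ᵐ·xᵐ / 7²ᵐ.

R = 49/27

By the ratio test, |a_{m+1}/a_m| = [((m+1) + 3)/(m + 3)] · 3·9/49 → 27/49.
Convergence for |x| · 27/49 < 1, i.e. |x| < 49/27. So R = 49/27.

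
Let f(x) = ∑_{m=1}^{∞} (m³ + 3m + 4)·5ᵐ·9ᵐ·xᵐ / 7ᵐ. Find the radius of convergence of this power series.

R = 7/45

The ratio of consecutive coefficients is [((m+1)³ + 3(m+1) + 4)/(m³ + 3m + 4)] · 5·9/7 → 45/7.
The series converges when 45/7 · |x| < 1, giving R = 7/45.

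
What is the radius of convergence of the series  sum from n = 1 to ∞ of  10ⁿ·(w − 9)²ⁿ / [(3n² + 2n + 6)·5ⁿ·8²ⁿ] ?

R = 4√2

The ratio of consecutive coefficients is [(3n² + 2n + 6)/(3(n+1)² + 2(n+1) + 6)] · 10/(5·64) → 1/32.
Writing y = (w − 9)², the series in y has radius 32, so |w − 9| < √(32) and R = 4√2.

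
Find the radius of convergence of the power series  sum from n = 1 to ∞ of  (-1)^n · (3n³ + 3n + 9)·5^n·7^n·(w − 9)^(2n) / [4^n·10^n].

By the ratio test, |a_{n+1}/a_n| = [(3(n+1)³ + 3(n+1) + 9)/(3n³ + 3n + 9)] · 5·7/(4·10) → 7/8.
Since the exponent of (w − 9) increases by 2 each term, convergence requires |w − 9|² < 8/7, hence R = 2√14/7.

R = 2√14/7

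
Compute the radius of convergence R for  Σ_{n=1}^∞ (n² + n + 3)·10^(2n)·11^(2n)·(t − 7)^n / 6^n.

R = 3/6050

Ratio test: |a_{n+1}/a_n| = [((n+1)² + (n+1) + 3)/(n² + n + 3)] · 100·121/6 → 6050/3 as n → ∞.
Convergence for |t − 7| · 6050/3 < 1, i.e. |t − 7| < 3/6050. So R = 3/6050.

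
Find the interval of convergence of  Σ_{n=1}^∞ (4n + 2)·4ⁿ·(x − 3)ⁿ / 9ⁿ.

Ratio test: |a_{n+1}/a_n| = [(4(n+1) + 2)/(4n + 2)] · 4/9 → 4/9 as n → ∞.
Thus R = 1/(4/9) = 9/4.
At x = 21/4: the n-th term does not approach 0; divergence by the term test.
Check x = 3/4: the terms have absolute value of order n, which does not tend to 0, so the series diverges by the divergence test.

(3/4, 21/4)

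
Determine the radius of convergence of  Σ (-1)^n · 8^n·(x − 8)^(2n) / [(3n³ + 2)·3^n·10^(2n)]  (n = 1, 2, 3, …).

Ratio test: |a_{n+1}/a_n| = [(3n³ + 2)/(3(n+1)³ + 2)] · 8/(3·100) → 2/75 as n → ∞.
Successive powers of (x − 8) differ by 2, so the series converges when |x − 8|² · 2/75 < 1, i.e. |x − 8| < √(75/2). So R = 5√6/2.

R = 5√6/2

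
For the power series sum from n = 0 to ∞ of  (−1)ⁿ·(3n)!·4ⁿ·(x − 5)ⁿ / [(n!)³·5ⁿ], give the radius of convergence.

Apply the ratio test: |a_{n+1}| / |a_n| = (3n+1)·(3n+2)·(3n+3)/(n+1)³ · 4/5, which tends to 108/5 as n → ∞.
Convergence for |x − 5| · 108/5 < 1, i.e. |x − 5| < 5/108. So R = 5/108.

R = 5/108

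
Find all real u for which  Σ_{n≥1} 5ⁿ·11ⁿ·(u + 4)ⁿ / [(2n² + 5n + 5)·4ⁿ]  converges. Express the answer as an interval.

Ratio test: |a_{n+1}/a_n| = [(2n² + 5n + 5)/(2(n+1)² + 5(n+1) + 5)] · 5·11/4 → 55/4 as n → ∞.
Thus R = 1/(55/4) = 4/55.
Check u = -216/55: the terms are on the order of 1/n², so the series converges absolutely by comparison with the p-series (p = 2 > 1).
At u = -224/55: absolute convergence follows by limit comparison with Σ 1/n².

[-224/55, -216/55]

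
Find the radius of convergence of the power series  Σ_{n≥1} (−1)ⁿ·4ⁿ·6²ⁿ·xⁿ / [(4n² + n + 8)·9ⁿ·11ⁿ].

The ratio of consecutive coefficients is [(4n² + n + 8)/(4(n+1)² + (n+1) + 8)] · 4·36/(9·11) → 16/11.
Hence the series converges for |x| < 1/(16/11) = 11/16, so the radius of convergence is 11/16.

R = 11/16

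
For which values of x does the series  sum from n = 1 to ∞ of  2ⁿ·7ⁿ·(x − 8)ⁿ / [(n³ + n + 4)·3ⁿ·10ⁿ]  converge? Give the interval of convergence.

Apply the ratio test: |a_{n+1}| / |a_n| = [(n³ + n + 4)/((n+1)³ + (n+1) + 4)] · 2·7/(3·10), which tends to 7/15 as n → ∞.
Convergence for |x − 8| · 7/15 < 1, i.e. |x − 8| < 15/7. So R = 15/7.
When x = 71/7, the series is dominated by a constant times Σ 1/n³, which converges (p = 3 > 1).
At x = 41/7: absolute convergence follows by limit comparison with Σ 1/n³.

[41/7, 71/7]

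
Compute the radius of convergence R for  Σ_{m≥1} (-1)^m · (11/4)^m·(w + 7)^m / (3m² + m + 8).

By the ratio test, |a_{m+1}/a_m| = [(3m² + m + 8)/(3(m+1)² + (m+1) + 8)] · 11/4 → 11/4.
The series converges when 11/4 · |w + 7| < 1, giving R = 4/11.

R = 4/11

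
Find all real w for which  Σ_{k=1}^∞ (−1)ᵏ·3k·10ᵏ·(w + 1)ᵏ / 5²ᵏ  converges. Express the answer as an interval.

(-7/2, 3/2)

The ratio of consecutive coefficients is [3(k+1)/3k] · 10/25 → 2/5.
The series converges when 2/5 · |w + 1| < 1, giving R = 5/2.
At w = 3/2: the terms do not tend to 0, so the series diverges.
At w = -7/2: the terms do not tend to 0, so the series diverges.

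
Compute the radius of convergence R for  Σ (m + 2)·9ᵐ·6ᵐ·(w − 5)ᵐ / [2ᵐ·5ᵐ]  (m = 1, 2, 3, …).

By the ratio test, |a_{m+1}/a_m| = [((m+1) + 2)/(m + 2)] · 9·6/(2·5) → 27/5.
Thus R = 1/(27/5) = 5/27.

R = 5/27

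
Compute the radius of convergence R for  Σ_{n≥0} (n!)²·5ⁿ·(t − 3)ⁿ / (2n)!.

R = 4/5

Ratio test: |a_{n+1}/a_n| = (n+1)²/[(2n+1)·(2n+2)] · 5 → 5/4 as n → ∞.
Convergence for |t − 3| · 5/4 < 1, i.e. |t − 3| < 4/5. So R = 4/5.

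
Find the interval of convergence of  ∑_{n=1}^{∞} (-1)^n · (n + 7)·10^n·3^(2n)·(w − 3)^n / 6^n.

(44/15, 46/15)

By the ratio test, |a_{n+1}/a_n| = [((n+1) + 7)/(n + 7)] · 10·9/6 → 15.
The series converges when 15 · |w − 3| < 1, giving R = 1/15.
Check w = 46/15: the terms do not tend to 0, so the series diverges.
When w = 44/15, the n-th term does not approach 0; divergence by the term test.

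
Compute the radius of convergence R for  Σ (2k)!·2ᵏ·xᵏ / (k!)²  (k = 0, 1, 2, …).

R = 1/8

Ratio test: |a_{k+1}/a_k| = (2k+1)·(2k+2)/(k+1)² · 2 → 8 as k → ∞.
Thus R = 1/(8) = 1/8.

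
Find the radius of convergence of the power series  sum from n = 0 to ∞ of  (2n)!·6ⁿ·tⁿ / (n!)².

R = 1/24

By the ratio test, |a_{n+1}/a_n| = (2n+1)·(2n+2)/(n+1)² · 6 → 24.
The series converges when 24 · |t| < 1, giving R = 1/24.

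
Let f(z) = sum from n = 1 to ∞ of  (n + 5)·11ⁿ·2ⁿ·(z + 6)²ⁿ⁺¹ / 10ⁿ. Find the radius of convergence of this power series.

R = √55/11

Ratio test: |a_{n+1}/a_n| = [((n+1) + 5)/(n + 5)] · 11·2/10 → 11/5 as n → ∞.
Since the exponent of (z + 6) increases by 2 each term, convergence requires |z + 6|² < 5/11, hence R = √55/11.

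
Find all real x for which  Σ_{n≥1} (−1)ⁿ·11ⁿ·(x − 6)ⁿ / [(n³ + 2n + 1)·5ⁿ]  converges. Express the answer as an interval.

[61/11, 71/11]

Ratio test: |a_{n+1}/a_n| = [(n³ + 2n + 1)/((n+1)³ + 2(n+1) + 1)] · 11/5 → 11/5 as n → ∞.
Convergence for |x − 6| · 11/5 < 1, i.e. |x − 6| < 5/11. So R = 5/11.
Endpoint x = 71/11: the series is dominated by a constant times Σ 1/n³, which converges (p = 3 > 1).
When x = 61/11, absolute convergence follows by limit comparison with Σ 1/n³.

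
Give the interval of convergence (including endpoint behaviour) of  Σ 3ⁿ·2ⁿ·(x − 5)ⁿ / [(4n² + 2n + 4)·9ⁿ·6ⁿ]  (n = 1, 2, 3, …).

[-4, 14]

The ratio of consecutive coefficients is [(4n² + 2n + 4)/(4(n+1)² + 2(n+1) + 4)] · 3·2/(9·6) → 1/9.
Thus R = 1/(1/9) = 9.
When x = 14, the series is dominated by a constant times Σ 1/n², which converges (p = 2 > 1).
At x = -4: the terms are on the order of 1/n², so the series converges absolutely by comparison with the p-series (p = 2 > 1).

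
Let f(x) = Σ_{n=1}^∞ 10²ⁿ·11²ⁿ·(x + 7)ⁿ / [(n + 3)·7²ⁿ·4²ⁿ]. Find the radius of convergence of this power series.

Ratio test: |a_{n+1}/a_n| = [(n + 3)/((n+1) + 3)] · 100·121/(49·16) → 3025/196 as n → ∞.
Hence the series converges for |x + 7| < 1/(3025/196) = 196/3025, so the radius of convergence is 196/3025.

R = 196/3025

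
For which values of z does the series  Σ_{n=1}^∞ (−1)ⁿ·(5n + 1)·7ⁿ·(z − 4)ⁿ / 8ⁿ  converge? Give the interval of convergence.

Ratio test: |a_{n+1}/a_n| = [(5(n+1) + 1)/(5n + 1)] · 7/8 → 7/8 as n → ∞.
Hence the series converges for |z − 4| < 1/(7/8) = 8/7, so the radius of convergence is 8/7.
Check z = 36/7: the n-th term does not approach 0; divergence by the term test.
At z = 20/7: the terms do not tend to 0, so the series diverges.

(20/7, 36/7)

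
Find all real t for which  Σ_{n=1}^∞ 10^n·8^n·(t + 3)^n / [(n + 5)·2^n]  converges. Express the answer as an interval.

[-121/40, -119/40)

Apply the ratio test: |a_{n+1}| / |a_n| = [(n + 5)/((n+1) + 5)] · 10·8/2, which tends to 40 as n → ∞.
Hence the series converges for |t + 3| < 1/(40) = 1/40, so the radius of convergence is 1/40.
At t = -119/40: the terms are asymptotic to a nonzero constant times 1/n, so the series diverges by limit comparison with Σ 1/n.
Endpoint t = -121/40: convergence follows from the alternating series test (terms decrease monotonically to 0).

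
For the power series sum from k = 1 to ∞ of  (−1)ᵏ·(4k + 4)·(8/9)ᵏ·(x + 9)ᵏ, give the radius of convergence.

Apply the ratio test: |a_{k+1}| / |a_k| = [(4(k+1) + 4)/(4k + 4)] · 8/9, which tends to 8/9 as k → ∞.
Thus R = 1/(8/9) = 9/8.

R = 9/8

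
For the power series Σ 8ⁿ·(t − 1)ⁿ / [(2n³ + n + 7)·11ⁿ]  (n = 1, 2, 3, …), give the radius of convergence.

By the ratio test, |a_{n+1}/a_n| = [(2n³ + n + 7)/(2(n+1)³ + (n+1) + 7)] · 8/11 → 8/11.
The series converges when 8/11 · |t − 1| < 1, giving R = 11/8.

R = 11/8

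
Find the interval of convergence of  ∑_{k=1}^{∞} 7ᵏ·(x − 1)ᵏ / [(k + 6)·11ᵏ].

The ratio of consecutive coefficients is [(k + 6)/((k+1) + 6)] · 7/11 → 7/11.
Hence the series converges for |x − 1| < 1/(7/11) = 11/7, so the radius of convergence is 11/7.
When x = 18/7, the terms behave like c/k; limit comparison with the harmonic series gives divergence.
At x = -4/7: the terms alternate in sign and decrease monotonically to 0 in absolute value (size ~ c/k), so the alternating series test gives convergence.

[-4/7, 18/7)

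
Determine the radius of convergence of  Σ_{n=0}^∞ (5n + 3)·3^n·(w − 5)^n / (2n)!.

Ratio test: |a_{n+1}/a_n| = (5(n+1) + 3)/(5n + 3) · 3 · 1/[(2n+1)·(2n+2)] → 0 as n → ∞.
The limit is 0, so the series converges for all w; R = ∞.

R = ∞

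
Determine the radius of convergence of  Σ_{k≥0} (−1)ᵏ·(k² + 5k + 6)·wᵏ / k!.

By the ratio test, |a_{k+1}/a_k| = ((k+1)² + 5(k+1) + 6)/(k² + 5k + 6) · 1/(k+1) → 0.
The ratio tends to 0 regardless of w, hence R = ∞.

R = ∞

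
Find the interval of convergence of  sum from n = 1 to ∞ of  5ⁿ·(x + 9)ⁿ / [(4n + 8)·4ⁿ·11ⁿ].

[-89/5, -1/5)

By the ratio test, |a_{n+1}/a_n| = [(4n + 8)/(4(n+1) + 8)] · 5/(4·11) → 5/44.
The series converges when 5/44 · |x + 9| < 1, giving R = 44/5.
Endpoint x = -1/5: the terms are asymptotic to a nonzero constant times 1/n, so the series diverges by limit comparison with Σ 1/n.
At x = -89/5: convergence follows from the alternating series test (terms decrease monotonically to 0).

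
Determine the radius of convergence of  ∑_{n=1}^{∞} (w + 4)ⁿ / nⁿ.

R = ∞

Applying the root test, |a_n|^(1/n) = 1/n → 0.
Since the n-th root of |a_n| tends to 0, the series converges for all real w; R = ∞.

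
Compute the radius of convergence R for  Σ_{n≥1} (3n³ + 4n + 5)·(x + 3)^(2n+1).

The ratio of consecutive coefficients is (3(n+1)³ + 4(n+1) + 5)/(3n³ + 4n + 5) → 1.
Writing y = (x + 3)², the series in y has radius 1, so |x + 3| < √(1) = 1 and R = 1.

R = 1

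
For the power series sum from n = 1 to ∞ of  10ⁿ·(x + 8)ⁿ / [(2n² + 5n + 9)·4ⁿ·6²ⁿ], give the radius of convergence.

R = 72/5

Apply the ratio test: |a_{n+1}| / |a_n| = [(2n² + 5n + 9)/(2(n+1)² + 5(n+1) + 9)] · 10/(4·36), which tends to 5/72 as n → ∞.
The series converges when 5/72 · |x + 8| < 1, giving R = 72/5.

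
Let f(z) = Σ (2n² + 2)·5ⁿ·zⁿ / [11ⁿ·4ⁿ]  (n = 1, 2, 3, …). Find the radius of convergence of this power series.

R = 44/5

By the ratio test, |a_{n+1}/a_n| = [(2(n+1)² + 2)/(2n² + 2)] · 5/(11·4) → 5/44.
Thus R = 1/(5/44) = 44/5.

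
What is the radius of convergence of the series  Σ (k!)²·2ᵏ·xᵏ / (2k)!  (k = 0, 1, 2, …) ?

R = 2

Apply the ratio test: |a_{k+1}| / |a_k| = (k+1)²/[(2k+1)·(2k+2)] · 2, which tends to 1/2 as k → ∞.
Thus R = 1/(1/2) = 2.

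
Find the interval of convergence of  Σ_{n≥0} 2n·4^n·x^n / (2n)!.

(−∞, ∞)

By the ratio test, |a_{n+1}/a_n| = 2(n+1)/2n · 4 · 1/[(2n+1)·(2n+2)] → 0.
Since the limit is 0 < 1 for every x, the series converges on all of ℝ and R = ∞.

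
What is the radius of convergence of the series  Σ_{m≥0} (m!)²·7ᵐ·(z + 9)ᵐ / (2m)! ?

Ratio test: |a_{m+1}/a_m| = (m+1)²/[(2m+1)·(2m+2)] · 7 → 7/4 as m → ∞.
Hence the series converges for |z + 9| < 1/(7/4) = 4/7, so the radius of convergence is 4/7.

R = 4/7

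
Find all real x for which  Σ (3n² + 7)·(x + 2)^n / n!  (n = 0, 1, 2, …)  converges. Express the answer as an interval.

Ratio test: |a_{n+1}/a_n| = (3(n+1)² + 7)/(3n² + 7) · 1/(n+1) → 0 as n → ∞.
The ratio tends to 0 regardless of x, hence R = ∞.

(−∞, ∞)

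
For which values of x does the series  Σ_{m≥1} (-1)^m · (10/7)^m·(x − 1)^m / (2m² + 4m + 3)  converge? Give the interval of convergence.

Ratio test: |a_{m+1}/a_m| = [(2m² + 4m + 3)/(2(m+1)² + 4(m+1) + 3)] · 10/7 → 10/7 as m → ∞.
Thus R = 1/(10/7) = 7/10.
Endpoint x = 17/10: the terms are on the order of 1/m², so the series converges absolutely by comparison with the p-series (p = 2 > 1).
When x = 3/10, the terms are on the order of 1/m², so the series converges absolutely by comparison with the p-series (p = 2 > 1).

[3/10, 17/10]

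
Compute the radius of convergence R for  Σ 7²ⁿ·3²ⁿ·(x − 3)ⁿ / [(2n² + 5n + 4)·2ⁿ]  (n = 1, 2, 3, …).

Ratio test: |a_{n+1}/a_n| = [(2n² + 5n + 4)/(2(n+1)² + 5(n+1) + 4)] · 49·9/2 → 441/2 as n → ∞.
The series converges when 441/2 · |x − 3| < 1, giving R = 2/441.

R = 2/441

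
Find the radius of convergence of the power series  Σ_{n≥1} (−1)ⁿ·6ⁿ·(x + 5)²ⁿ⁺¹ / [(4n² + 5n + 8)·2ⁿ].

By the ratio test, |a_{n+1}/a_n| = [(4n² + 5n + 8)/(4(n+1)² + 5(n+1) + 8)] · 6/2 → 3.
Writing y = (x + 5)², the series in y has radius 1/3, so |x + 5| < √(1/3) and R = √3/3.

R = √3/3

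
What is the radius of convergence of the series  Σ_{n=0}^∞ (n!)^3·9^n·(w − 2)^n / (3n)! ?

Apply the ratio test: |a_{n+1}| / |a_n| = (n+1)³/[(3n+1)·(3n+2)·(3n+3)] · 9, which tends to 1/3 as n → ∞.
Thus R = 1/(1/3) = 3.

R = 3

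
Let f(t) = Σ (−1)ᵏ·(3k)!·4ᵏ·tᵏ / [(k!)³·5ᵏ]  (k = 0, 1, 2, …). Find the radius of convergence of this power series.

R = 5/108

The ratio of consecutive coefficients is (3k+1)·(3k+2)·(3k+3)/(k+1)³ · 4/5 → 108/5.
Hence the series converges for |t| < 1/(108/5) = 5/108, so the radius of convergence is 5/108.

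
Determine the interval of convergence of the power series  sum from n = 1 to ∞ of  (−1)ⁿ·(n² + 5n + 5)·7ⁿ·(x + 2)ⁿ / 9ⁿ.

By the ratio test, |a_{n+1}/a_n| = [((n+1)² + 5(n+1) + 5)/(n² + 5n + 5)] · 7/9 → 7/9.
Hence the series converges for |x + 2| < 1/(7/9) = 9/7, so the radius of convergence is 9/7.
When x = -5/7, the terms have absolute value of order n², which does not tend to 0, so the series diverges by the divergence test.
Endpoint x = -23/7: the n-th term does not approach 0; divergence by the term test.

(-23/7, -5/7)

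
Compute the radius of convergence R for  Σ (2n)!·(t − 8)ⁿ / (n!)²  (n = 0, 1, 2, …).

R = 1/4

Apply the ratio test: |a_{n+1}| / |a_n| = (2n+1)·(2n+2)/(n+1)², which tends to 4 as n → ∞.
Hence the series converges for |t − 8| < 1/(4) = 1/4, so the radius of convergence is 1/4.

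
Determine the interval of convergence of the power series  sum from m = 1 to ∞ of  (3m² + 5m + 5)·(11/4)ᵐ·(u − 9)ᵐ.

By the ratio test, |a_{m+1}/a_m| = [(3(m+1)² + 5(m+1) + 5)/(3m² + 5m + 5)] · 11/4 → 11/4.
Thus R = 1/(11/4) = 4/11.
Check u = 103/11: the terms have absolute value of order m², which does not tend to 0, so the series diverges by the divergence test.
Check u = 95/11: the m-th term does not approach 0; divergence by the term test.

(95/11, 103/11)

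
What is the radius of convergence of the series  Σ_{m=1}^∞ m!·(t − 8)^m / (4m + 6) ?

R = 0

By the ratio test, |a_{m+1}/a_m| = (m+1) · (4m + 6)/(4(m+1) + 6) → ∞.
Since the ratio → ∞, the series diverges for every t ≠ 8, and R = 0.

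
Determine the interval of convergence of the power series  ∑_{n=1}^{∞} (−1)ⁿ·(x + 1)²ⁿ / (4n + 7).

[-2, 0]

Apply the ratio test: |a_{n+1}| / |a_n| = (4n + 7)/(4(n+1) + 7), which tends to 1 as n → ∞.
Since the exponent of (x + 1) increases by 2 each term, convergence requires |x + 1|² < 1, hence R = 1.
Endpoint x = 0: convergence follows from the alternating series test (terms decrease monotonically to 0).
At x = -2: convergence follows from the alternating series test (terms decrease monotonically to 0).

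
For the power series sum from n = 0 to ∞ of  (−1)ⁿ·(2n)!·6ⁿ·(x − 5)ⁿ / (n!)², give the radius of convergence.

Ratio test: |a_{n+1}/a_n| = (2n+1)·(2n+2)/(n+1)² · 6 → 24 as n → ∞.
Hence the series converges for |x − 5| < 1/(24) = 1/24, so the radius of convergence is 1/24.

R = 1/24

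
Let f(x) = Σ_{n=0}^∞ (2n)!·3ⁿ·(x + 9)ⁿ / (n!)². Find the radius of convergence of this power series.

R = 1/12

Ratio test: |a_{n+1}/a_n| = (2n+1)·(2n+2)/(n+1)² · 3 → 12 as n → ∞.
The series converges when 12 · |x + 9| < 1, giving R = 1/12.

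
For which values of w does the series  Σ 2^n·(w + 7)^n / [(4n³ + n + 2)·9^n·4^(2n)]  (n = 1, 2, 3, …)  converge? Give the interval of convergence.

Apply the ratio test: |a_{n+1}| / |a_n| = [(4n³ + n + 2)/(4(n+1)³ + (n+1) + 2)] · 2/(9·16), which tends to 1/72 as n → ∞.
The series converges when 1/72 · |w + 7| < 1, giving R = 72.
When w = 65, the series is dominated by a constant times Σ 1/n³, which converges (p = 3 > 1).
Check w = -79: the series is dominated by a constant times Σ 1/n³, which converges (p = 3 > 1).

[-79, 65]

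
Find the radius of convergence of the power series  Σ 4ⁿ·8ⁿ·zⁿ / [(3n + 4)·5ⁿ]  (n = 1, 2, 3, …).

R = 5/32

By the ratio test, |a_{n+1}/a_n| = [(3n + 4)/(3(n+1) + 4)] · 4·8/5 → 32/5.
Convergence for |z| · 32/5 < 1, i.e. |z| < 5/32. So R = 5/32.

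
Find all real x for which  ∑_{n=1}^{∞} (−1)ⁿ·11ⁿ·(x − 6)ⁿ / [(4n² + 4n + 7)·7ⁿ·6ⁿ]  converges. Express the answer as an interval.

[24/11, 108/11]

The ratio of consecutive coefficients is [(4n² + 4n + 7)/(4(n+1)² + 4(n+1) + 7)] · 11/(7·6) → 11/42.
Convergence for |x − 6| · 11/42 < 1, i.e. |x − 6| < 42/11. So R = 42/11.
Check x = 108/11: the terms are on the order of 1/n², so the series converges absolutely by comparison with the p-series (p = 2 > 1).
Endpoint x = 24/11: the series is dominated by a constant times Σ 1/n², which converges (p = 2 > 1).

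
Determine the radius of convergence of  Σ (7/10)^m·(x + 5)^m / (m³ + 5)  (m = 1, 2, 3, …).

The ratio of consecutive coefficients is [(m³ + 5)/((m+1)³ + 5)] · 7/10 → 7/10.
Thus R = 1/(7/10) = 10/7.

R = 10/7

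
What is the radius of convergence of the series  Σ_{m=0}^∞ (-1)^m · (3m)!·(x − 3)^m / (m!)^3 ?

Apply the ratio test: |a_{m+1}| / |a_m| = (3m+1)·(3m+2)·(3m+3)/(m+1)³, which tends to 27 as m → ∞.
Hence the series converges for |x − 3| < 1/(27) = 1/27, so the radius of convergence is 1/27.

R = 1/27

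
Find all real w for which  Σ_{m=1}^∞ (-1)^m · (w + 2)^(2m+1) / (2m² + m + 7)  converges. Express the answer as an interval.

[-3, -1]

Ratio test: |a_{m+1}/a_m| = (2m² + m + 7)/(2(m+1)² + (m+1) + 7) → 1 as m → ∞.
Successive powers of (w + 2) differ by 2, so the series converges when |w + 2|² · 1 < 1, i.e. |w + 2| < √(1) = 1. So R = 1.
Endpoint w = -1: the series is dominated by a constant times Σ 1/m², which converges (p = 2 > 1).
When w = -3, absolute convergence follows by limit comparison with Σ 1/m².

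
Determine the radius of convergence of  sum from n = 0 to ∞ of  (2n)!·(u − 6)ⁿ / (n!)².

R = 1/4

Ratio test: |a_{n+1}/a_n| = (2n+1)·(2n+2)/(n+1)² → 4 as n → ∞.
Convergence for |u − 6| · 4 < 1, i.e. |u − 6| < 1/4. So R = 1/4.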